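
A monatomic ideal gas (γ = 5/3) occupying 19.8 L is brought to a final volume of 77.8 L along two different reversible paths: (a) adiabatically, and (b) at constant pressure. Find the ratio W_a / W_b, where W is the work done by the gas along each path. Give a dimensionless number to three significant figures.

W_a / W_b ≈ 0.306

Path (a) adiabatic: W = P₁V₁(1 − (V₁/V₂)^(γ−1))/(γ−1) → W_a/(P₁V₁) = 0.8976.
Path (b) isobaric: W = P₁(V₂ − V₁) → W_b/(P₁V₁) = 2.929.
W_a / W_b = 0.8976 / 2.929 = 0.3064.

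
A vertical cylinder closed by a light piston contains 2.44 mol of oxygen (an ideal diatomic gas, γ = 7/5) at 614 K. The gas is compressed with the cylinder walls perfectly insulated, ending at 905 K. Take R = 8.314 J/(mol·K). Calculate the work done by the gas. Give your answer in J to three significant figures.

W ≈ -14800 J

Adiabatic ⇒ Q = 0, so W_by = −ΔU = nCᵥ(T₁ − T₂).
Cᵥ = 5R/2 = 20.79 J/(mol·K).
W = (2.44)(20.79)(614 − 905) = -14758 J.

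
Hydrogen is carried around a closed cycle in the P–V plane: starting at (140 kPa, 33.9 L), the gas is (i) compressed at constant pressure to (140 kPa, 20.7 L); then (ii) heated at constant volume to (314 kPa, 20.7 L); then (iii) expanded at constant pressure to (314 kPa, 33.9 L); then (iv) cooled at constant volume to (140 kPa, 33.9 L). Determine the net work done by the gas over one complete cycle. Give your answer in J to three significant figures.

Constant-volume legs do no work.
W(i) = (140)(20.7 − 33.9) = -1848 J; W(iii) = (314)(33.9 − 20.7) = 4145 J.
W_net = -1848 + 4145 = 2297 J (the clockwise enclosed area).

W_net ≈ 2300 J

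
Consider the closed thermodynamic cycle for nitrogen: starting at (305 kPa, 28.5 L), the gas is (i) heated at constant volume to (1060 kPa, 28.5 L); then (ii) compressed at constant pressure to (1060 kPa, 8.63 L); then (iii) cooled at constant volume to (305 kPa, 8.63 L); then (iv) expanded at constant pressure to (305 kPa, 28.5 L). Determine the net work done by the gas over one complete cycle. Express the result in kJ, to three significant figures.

W_net ≈ -15.0 kJ

Constant-volume legs do no work.
W(ii) = (1060)(8.63 − 28.5) = -21062 J; W(iv) = (305)(28.5 − 8.63) = 6060 J.
W_net = -21062 + 6060 = -15002 J (the counter-clockwise enclosed area).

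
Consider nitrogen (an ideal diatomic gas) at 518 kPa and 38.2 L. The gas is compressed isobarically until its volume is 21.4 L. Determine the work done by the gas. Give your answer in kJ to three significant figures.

W ≈ -8.70 kJ

Isobaric: W = P ΔV.
W = (518 kPa)(21.4 − 38.2 L) = (518)(-16.8) = -8702 J.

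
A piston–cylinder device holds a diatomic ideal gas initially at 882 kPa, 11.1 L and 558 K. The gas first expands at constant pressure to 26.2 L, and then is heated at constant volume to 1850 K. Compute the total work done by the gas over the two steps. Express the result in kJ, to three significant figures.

Step 1 (isobaric): W = PΔV = (882 kPa)(26.2 − 11.1 L) = 13318 J.
Step 2 (isochoric): W = 0 (constant volume).
W_total = 13318 + 0 = 13318 J.

W_total ≈ 13.3 kJ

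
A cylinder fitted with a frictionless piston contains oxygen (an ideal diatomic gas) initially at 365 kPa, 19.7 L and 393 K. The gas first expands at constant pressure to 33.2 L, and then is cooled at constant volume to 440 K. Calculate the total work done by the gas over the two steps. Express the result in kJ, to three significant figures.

W_total ≈ 4.93 kJ

Step 1 (isobaric): W = PΔV = (365 kPa)(33.2 − 19.7 L) = 4928 J.
Step 2 (isochoric): W = 0 (constant volume).
W_total = 4928 + 0 = 4928 J.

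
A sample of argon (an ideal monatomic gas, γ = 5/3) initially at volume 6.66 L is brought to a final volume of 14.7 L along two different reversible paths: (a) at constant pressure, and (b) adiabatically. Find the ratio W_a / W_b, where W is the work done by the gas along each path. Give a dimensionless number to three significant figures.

Path (a) isobaric: W = P₁(V₂ − V₁) → W_a/(P₁V₁) = 1.207.
Path (b) adiabatic: W = P₁V₁(1 − (V₁/V₂)^(γ−1))/(γ−1) → W_b/(P₁V₁) = 0.6152.
W_a / W_b = 1.207 / 0.6152 = 1.962.

W_a / W_b ≈ 1.96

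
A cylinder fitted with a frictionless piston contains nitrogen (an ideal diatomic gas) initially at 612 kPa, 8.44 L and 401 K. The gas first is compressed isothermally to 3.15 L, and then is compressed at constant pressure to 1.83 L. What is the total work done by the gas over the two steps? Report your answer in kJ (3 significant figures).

Step 1 (isothermal): W = P₁V₁ ln(V₂/V₁) = (5165) ln(3.15/8.44) = -5091 J.
After step 1: P = 1640 kPa, V = 3.15 L, T = 401 K.
Step 2 (isobaric): W = PΔV = (1640 kPa)(1.83 − 3.15 L) = -2164 J.
W_total = -5091 − 2164 = -7255 J.

W_total ≈ -7.26 kJ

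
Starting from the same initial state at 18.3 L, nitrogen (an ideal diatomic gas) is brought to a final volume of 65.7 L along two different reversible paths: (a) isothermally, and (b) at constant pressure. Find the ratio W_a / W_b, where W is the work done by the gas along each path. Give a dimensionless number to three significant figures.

Path (a) isothermal: W = P₁V₁ ln(V₂/V₁) → W_a/(P₁V₁) = 1.278.
Path (b) isobaric: W = P₁(V₂ − V₁) → W_b/(P₁V₁) = 2.59.
W_a / W_b = 1.278 / 2.59 = 0.4935.

W_a / W_b ≈ 0.493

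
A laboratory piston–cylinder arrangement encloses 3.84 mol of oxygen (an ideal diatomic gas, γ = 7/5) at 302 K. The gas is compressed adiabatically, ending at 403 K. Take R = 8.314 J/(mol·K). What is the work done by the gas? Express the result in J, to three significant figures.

Adiabatic ⇒ Q = 0, so W_by = −ΔU = nCᵥ(T₁ − T₂).
Cᵥ = 5R/2 = 20.79 J/(mol·K).
W = (3.84)(20.79)(302 − 403) = -8061 J.

W ≈ -8060 J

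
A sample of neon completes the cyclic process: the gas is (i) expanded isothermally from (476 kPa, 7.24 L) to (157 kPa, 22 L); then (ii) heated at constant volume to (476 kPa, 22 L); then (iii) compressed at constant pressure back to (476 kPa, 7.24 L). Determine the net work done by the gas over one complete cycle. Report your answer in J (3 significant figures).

W_net ≈ -3200 J

Leg (i): W = PᵢVᵢ ln(V_f/Vᵢ) = (3446) ln(22/7.24) = 3830 J.
Leg (ii): W = 0.
Leg (iii): W = PΔV = (476)(7.24 − 22) = -7026 J.
W_net = 3830 − 7026 = -3196 J.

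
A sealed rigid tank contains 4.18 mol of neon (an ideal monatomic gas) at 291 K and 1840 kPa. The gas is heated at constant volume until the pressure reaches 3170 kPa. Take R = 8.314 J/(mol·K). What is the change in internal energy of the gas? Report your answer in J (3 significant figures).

ΔU ≈ 11000 J

Constant volume ⇒ W = 0, so Q = ΔU = nCᵥΔT with Cᵥ = 3R/2 = 12.47 J/(mol·K).
At constant V, T₂/T₁ = P₂/P₁ ⇒ ΔT = T₁(P₂/P₁ − 1) = 291·(3170/1840 − 1) = 210.3 K.
ΔU = (4.18)(12.47)(210.3) = 10965 J.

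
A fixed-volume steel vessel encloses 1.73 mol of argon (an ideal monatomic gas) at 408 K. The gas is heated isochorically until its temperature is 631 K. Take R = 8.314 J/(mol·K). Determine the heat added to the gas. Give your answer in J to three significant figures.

Q ≈ 4810 J

Constant volume ⇒ W = 0, so Q = ΔU = nCᵥΔT with Cᵥ = 3R/2 = 12.47 J/(mol·K).
ΔU = (1.73)(12.47)(631 − 408) = 4811 J.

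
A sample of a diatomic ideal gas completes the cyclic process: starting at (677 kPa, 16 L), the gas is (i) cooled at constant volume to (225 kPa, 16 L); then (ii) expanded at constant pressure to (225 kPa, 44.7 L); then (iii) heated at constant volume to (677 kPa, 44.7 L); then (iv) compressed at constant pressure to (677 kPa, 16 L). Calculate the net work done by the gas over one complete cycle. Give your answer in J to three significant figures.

Constant-volume legs do no work.
W(ii) = (225)(44.7 − 16) = 6458 J; W(iv) = (677)(16 − 44.7) = -19430 J.
W_net = 6458 − 19430 = -12972 J (the counter-clockwise enclosed area).

W_net ≈ -13000 J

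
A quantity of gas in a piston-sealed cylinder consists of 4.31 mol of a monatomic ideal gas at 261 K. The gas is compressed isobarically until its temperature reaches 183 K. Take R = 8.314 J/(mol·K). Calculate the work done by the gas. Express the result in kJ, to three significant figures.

Isobaric: W = P ΔV = nR ΔT.
W = (4.31)(8.314)(183 − 261) = -2795 J.

W ≈ -2.80 kJ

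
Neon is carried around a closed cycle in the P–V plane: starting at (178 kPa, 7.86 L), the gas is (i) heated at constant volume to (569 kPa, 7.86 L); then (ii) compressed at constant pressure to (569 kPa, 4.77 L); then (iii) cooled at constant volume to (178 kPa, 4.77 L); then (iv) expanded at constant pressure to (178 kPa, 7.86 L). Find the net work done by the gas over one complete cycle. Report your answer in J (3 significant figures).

Constant-volume legs do no work.
W(ii) = (569)(4.77 − 7.86) = -1758 J; W(iv) = (178)(7.86 − 4.77) = 550 J.
W_net = -1758 + 550 = -1208 J (the counter-clockwise enclosed area).

W_net ≈ -1210 J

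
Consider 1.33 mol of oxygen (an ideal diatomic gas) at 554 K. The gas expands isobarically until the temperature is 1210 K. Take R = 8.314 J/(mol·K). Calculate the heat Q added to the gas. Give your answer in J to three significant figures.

Q ≈ 25400 J

Isobaric: W = nRΔT = (1.33)(8.314)(656) = 7254 J.
ΔU = nCᵥΔT with Cᵥ = 5R/2: ΔU = (1.33)(20.79)(656) = 18134 J.
Q = ΔU + W = 18134 + 7254 = 25388 J.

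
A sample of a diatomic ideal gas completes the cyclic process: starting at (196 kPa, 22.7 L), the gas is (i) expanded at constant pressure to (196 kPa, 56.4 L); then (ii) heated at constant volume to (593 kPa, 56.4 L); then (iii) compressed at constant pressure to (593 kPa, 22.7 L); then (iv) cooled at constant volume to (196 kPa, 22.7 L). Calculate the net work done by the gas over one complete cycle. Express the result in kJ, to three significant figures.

Constant-volume legs do no work.
W(i) = (196)(56.4 − 22.7) = 6605 J; W(iii) = (593)(22.7 − 56.4) = -19984 J.
W_net = 6605 − 19984 = -13379 J (the counter-clockwise enclosed area).

W_net ≈ -13.4 kJ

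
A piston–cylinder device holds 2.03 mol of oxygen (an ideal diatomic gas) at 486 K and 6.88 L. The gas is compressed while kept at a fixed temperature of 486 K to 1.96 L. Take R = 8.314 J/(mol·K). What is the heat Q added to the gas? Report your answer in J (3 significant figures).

Q ≈ -10300 J

Isothermal ⇒ ΔU = 0, so Q = W = nRT ln(V₂/V₁).
Q = (2.03)(8.314)(486) ln(1.96/6.88) = 8202 × -1.256 = -10300 J.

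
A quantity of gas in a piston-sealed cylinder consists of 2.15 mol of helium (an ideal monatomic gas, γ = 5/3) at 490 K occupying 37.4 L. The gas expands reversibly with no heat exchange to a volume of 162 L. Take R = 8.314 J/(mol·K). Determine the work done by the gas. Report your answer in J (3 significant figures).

Adiabatic: TV^(γ−1) = const with γ = 5/3.
T₂ = T₁ (V₁/V₂)^(γ−1) = 490 × (37.4/162)^0.667 = 490 × 0.3763 = 184.4 K.
W_by = nCᵥ(T₁ − T₂) = (2.15)(12.47)(490 − 184.4) = 8194 J.

W ≈ 8190 J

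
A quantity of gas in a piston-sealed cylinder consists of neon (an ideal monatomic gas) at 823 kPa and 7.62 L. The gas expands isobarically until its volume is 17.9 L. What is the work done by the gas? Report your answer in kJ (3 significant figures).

Isobaric: W = P ΔV.
W = (823 kPa)(17.9 − 7.62 L) = (823)(10.28) = 8460 J.

W ≈ 8.46 kJ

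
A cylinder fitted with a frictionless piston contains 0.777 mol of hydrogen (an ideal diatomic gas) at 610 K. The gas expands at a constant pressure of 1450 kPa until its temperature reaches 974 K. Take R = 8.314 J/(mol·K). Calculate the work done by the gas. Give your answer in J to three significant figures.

Isobaric: W = P ΔV = nR ΔT.
W = (0.777)(8.314)(974 − 610) = 2351 J.

W ≈ 2350 J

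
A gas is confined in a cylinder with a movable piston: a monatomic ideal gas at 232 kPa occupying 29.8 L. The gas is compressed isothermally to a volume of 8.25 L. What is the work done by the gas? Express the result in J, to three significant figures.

Isothermal: W = nRT ln(V₂/V₁) = P₁V₁ ln(V₂/V₁).
P₁V₁ = (232 kPa)(29.8 L) = 6914 J.
W = 6914 × ln(8.25/29.8) = 6914 × -1.284
W_by_gas = -8879 J.

W ≈ -8880 J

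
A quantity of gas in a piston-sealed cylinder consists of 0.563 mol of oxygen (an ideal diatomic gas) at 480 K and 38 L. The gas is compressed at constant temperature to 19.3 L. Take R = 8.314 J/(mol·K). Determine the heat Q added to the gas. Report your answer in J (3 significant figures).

Q ≈ -1520 J

Isothermal ⇒ ΔU = 0, so Q = W = nRT ln(V₂/V₁).
Q = (0.563)(8.314)(480) ln(19.3/38) = 2247 × -0.6775 = -1522 J.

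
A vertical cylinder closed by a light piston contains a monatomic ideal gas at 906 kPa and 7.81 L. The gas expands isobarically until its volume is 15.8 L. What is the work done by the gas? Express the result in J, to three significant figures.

Isobaric: W = P ΔV.
W = (906 kPa)(15.8 − 7.81 L) = (906)(7.99) = 7239 J.

W ≈ 7240 J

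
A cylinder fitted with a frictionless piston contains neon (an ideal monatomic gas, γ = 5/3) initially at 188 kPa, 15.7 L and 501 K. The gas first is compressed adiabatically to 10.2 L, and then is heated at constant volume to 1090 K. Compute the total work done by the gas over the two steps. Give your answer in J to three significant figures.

W_total ≈ -1470 J

Step 1 (adiabatic): W = (P₁V₁ − P₂V₂)/(γ−1) = (2952 − 3935)/0.667 = -1475 J.
Step 2 (isochoric): W = 0 (constant volume).
W_total = -1475 + 0 = -1475 J.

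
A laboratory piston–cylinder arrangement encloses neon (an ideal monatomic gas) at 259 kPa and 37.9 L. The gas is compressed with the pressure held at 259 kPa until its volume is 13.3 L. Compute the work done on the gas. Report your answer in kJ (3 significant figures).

W ≈ 6.37 kJ

Isobaric: W = P ΔV.
W = (259 kPa)(13.3 − 37.9 L) = (259)(-24.6) = -6371 J.
Work on gas = −W_by = 6371 J.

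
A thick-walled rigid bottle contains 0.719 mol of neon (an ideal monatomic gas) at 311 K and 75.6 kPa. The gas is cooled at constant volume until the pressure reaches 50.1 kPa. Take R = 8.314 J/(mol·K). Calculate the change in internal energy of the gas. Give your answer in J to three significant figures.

ΔU ≈ -941 J

Constant volume ⇒ W = 0, so Q = ΔU = nCᵥΔT with Cᵥ = 3R/2 = 12.47 J/(mol·K).
At constant V, T₂/T₁ = P₂/P₁ ⇒ ΔT = T₁(P₂/P₁ − 1) = 311·(50.1/75.6 − 1) = -104.9 K.
ΔU = (0.719)(12.47)(-104.9) = -940.6 J.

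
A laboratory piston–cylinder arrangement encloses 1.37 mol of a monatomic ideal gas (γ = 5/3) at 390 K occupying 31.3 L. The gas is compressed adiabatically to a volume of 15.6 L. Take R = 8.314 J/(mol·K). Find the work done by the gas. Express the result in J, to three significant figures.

Adiabatic: TV^(γ−1) = const with γ = 5/3.
T₂ = T₁ (V₁/V₂)^(γ−1) = 390 × (31.3/15.6)^0.667 = 390 × 1.591 = 620.4 K.
W_by = nCᵥ(T₁ − T₂) = (1.37)(12.47)(390 − 620.4) = -3937 J.

W ≈ -3940 J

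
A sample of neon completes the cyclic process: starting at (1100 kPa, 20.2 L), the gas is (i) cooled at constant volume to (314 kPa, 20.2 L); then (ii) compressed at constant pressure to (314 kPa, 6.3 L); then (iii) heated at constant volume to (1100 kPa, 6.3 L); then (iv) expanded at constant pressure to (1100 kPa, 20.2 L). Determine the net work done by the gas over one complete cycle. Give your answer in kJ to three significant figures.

Constant-volume legs do no work.
W(ii) = (314)(6.3 − 20.2) = -4365 J; W(iv) = (1100)(20.2 − 6.3) = 15290 J.
W_net = -4365 + 15290 = 10925 J (the clockwise enclosed area).

W_net ≈ 10.9 kJ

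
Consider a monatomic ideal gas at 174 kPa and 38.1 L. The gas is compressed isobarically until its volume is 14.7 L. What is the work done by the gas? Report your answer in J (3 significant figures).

W ≈ -4070 J

Isobaric: W = P ΔV.
W = (174 kPa)(14.7 − 38.1 L) = (174)(-23.4) = -4072 J.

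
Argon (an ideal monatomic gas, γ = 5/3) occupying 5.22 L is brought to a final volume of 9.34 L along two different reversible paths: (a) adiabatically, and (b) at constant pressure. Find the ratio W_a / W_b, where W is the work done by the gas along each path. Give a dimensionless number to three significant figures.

W_a / W_b ≈ 0.611

Path (a) adiabatic: W = P₁V₁(1 − (V₁/V₂)^(γ−1))/(γ−1) → W_a/(P₁V₁) = 0.4823.
Path (b) isobaric: W = P₁(V₂ − V₁) → W_b/(P₁V₁) = 0.7893.
W_a / W_b = 0.4823 / 0.7893 = 0.611.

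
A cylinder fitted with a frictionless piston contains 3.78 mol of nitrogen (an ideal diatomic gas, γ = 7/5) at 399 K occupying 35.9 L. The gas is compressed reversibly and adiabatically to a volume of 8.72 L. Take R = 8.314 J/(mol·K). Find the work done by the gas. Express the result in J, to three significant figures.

W ≈ -23900 J

Adiabatic: TV^(γ−1) = const with γ = 7/5.
T₂ = T₁ (V₁/V₂)^(γ−1) = 399 × (35.9/8.72)^0.4 = 399 × 1.761 = 702.8 K.
W_by = nCᵥ(T₁ − T₂) = (3.78)(20.79)(399 − 702.8) = -23865 J.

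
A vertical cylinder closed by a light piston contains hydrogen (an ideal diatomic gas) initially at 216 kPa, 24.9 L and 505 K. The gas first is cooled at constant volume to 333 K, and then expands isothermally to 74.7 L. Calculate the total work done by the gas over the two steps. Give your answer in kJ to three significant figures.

W_total ≈ 3.90 kJ

Step 1 (isochoric): W = 0 (constant volume).
After step 1: P = 142.4 kPa (V unchanged).
Step 2 (isothermal): W = P₁V₁ ln(V₂/V₁) = (3547) ln(74.7/24.9) = 3896 J.
W_total = 0 + 3896 = 3896 J.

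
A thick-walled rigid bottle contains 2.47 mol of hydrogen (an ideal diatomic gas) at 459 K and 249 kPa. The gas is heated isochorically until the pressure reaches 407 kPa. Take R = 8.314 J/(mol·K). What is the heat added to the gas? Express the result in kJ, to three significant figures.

Constant volume ⇒ W = 0, so Q = ΔU = nCᵥΔT with Cᵥ = 5R/2 = 20.79 J/(mol·K).
At constant V, T₂/T₁ = P₂/P₁ ⇒ ΔT = T₁(P₂/P₁ − 1) = 459·(407/249 − 1) = 291.3 K.
ΔU = (2.47)(20.79)(291.3) = 14953 J.

Q ≈ 15.0 kJ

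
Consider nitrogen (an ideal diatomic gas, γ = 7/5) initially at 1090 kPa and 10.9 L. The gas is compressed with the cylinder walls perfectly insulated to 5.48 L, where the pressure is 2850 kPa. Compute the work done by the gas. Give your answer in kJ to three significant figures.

Adiabatic: W = (P₁V₁ − P₂V₂)/(γ − 1) with γ = 7/5.
P₁V₁ = 11881 J, P₂V₂ = 15618 J.
W = (11881 − 15618) / 0.4 = -9343 J.

W ≈ -9.34 kJ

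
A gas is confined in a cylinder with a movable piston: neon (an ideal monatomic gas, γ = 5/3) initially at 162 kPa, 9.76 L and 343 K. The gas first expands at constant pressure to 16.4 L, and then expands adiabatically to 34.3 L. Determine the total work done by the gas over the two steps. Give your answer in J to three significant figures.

Step 1 (isobaric): W = PΔV = (162 kPa)(16.4 − 9.76 L) = 1076 J.
After step 1: P = 162 kPa, V = 16.4 L, T = 576.4 K.
Step 2 (adiabatic): W = (P₁V₁ − P₂V₂)/(γ−1) = (2657 − 1625)/0.667 = 1548 J.
W_total = 1076 + 1548 = 2624 J.

W_total ≈ 2620 J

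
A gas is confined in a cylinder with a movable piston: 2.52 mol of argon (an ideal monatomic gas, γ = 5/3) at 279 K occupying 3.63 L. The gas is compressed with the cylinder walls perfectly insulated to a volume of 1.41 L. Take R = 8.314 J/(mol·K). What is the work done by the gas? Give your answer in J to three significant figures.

W ≈ -7700 J

Adiabatic: TV^(γ−1) = const with γ = 5/3.
T₂ = T₁ (V₁/V₂)^(γ−1) = 279 × (3.63/1.41)^0.667 = 279 × 1.878 = 524.1 K.
W_by = nCᵥ(T₁ − T₂) = (2.52)(12.47)(279 − 524.1) = -7702 J.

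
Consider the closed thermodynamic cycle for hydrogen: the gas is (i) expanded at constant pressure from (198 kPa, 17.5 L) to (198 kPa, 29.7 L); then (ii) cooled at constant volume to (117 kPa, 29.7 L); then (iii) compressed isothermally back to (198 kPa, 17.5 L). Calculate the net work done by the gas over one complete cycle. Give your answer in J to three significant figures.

Leg (i): W = PΔV = (198)(29.7 − 17.5) = 2416 J.
Leg (ii): W = 0.
Leg (iii): W = PᵢVᵢ ln(V_f/Vᵢ) = (3475) ln(17.5/29.7) = -1838 J.
W_net = 2416 − 1838 = 577.6 J.

W_net ≈ 578 J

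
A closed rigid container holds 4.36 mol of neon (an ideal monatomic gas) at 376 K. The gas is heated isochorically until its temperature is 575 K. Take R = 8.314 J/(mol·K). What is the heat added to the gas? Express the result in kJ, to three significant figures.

Constant volume ⇒ W = 0, so Q = ΔU = nCᵥΔT with Cᵥ = 3R/2 = 12.47 J/(mol·K).
ΔU = (4.36)(12.47)(575 − 376) = 10820 J.

Q ≈ 10.8 kJ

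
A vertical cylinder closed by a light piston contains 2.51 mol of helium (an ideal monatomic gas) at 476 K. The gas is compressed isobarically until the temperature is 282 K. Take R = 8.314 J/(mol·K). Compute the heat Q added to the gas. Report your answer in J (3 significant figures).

Q ≈ -10100 J

Isobaric: W = nRΔT = (2.51)(8.314)(-194) = -4048 J.
ΔU = nCᵥΔT with Cᵥ = 3R/2: ΔU = (2.51)(12.47)(-194) = -6073 J.
Q = ΔU + W = -6073 − 4048 = -10121 J.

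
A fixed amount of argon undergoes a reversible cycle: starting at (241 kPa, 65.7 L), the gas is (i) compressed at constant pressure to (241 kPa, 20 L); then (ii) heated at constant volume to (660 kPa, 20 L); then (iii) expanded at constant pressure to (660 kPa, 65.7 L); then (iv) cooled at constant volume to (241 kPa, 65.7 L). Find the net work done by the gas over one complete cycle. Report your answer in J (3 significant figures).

Constant-volume legs do no work.
W(i) = (241)(20 − 65.7) = -11014 J; W(iii) = (660)(65.7 − 20) = 30162 J.
W_net = -11014 + 30162 = 19148 J (the clockwise enclosed area).

W_net ≈ 19100 J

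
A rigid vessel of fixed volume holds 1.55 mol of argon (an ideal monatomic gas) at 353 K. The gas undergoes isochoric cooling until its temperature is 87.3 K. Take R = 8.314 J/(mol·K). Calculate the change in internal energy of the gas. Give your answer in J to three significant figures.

ΔU ≈ -5140 J

Constant volume ⇒ W = 0, so Q = ΔU = nCᵥΔT with Cᵥ = 3R/2 = 12.47 J/(mol·K).
ΔU = (1.55)(12.47)(87.3 − 353) = -5136 J.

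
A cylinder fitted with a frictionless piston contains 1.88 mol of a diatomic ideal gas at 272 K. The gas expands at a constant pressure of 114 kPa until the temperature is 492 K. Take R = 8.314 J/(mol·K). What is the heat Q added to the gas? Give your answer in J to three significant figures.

Q ≈ 12000 J

Isobaric: W = nRΔT = (1.88)(8.314)(220) = 3439 J.
ΔU = nCᵥΔT with Cᵥ = 5R/2: ΔU = (1.88)(20.79)(220) = 8597 J.
Q = ΔU + W = 8597 + 3439 = 12035 J.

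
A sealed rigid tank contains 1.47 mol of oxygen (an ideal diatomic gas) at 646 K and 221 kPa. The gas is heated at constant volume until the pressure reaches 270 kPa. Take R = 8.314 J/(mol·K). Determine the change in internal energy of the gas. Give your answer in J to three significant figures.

Constant volume ⇒ W = 0, so Q = ΔU = nCᵥΔT with Cᵥ = 5R/2 = 20.79 J/(mol·K).
At constant V, T₂/T₁ = P₂/P₁ ⇒ ΔT = T₁(P₂/P₁ − 1) = 646·(270/221 − 1) = 143.2 K.
ΔU = (1.47)(20.79)(143.2) = 4376 J.

ΔU ≈ 4380 J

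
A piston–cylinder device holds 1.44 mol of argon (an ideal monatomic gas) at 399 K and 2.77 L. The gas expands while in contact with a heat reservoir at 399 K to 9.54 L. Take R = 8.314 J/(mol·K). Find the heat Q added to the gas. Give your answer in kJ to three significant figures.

Isothermal ⇒ ΔU = 0, so Q = W = nRT ln(V₂/V₁).
Q = (1.44)(8.314)(399) ln(9.54/2.77) = 4777 × 1.237 = 5907 J.

Q ≈ 5.91 kJ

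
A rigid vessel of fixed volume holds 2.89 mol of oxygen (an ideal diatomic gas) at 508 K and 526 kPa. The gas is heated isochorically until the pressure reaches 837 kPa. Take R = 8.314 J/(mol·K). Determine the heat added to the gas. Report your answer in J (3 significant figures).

Q ≈ 18000 J

Constant volume ⇒ W = 0, so Q = ΔU = nCᵥΔT with Cᵥ = 5R/2 = 20.79 J/(mol·K).
At constant V, T₂/T₁ = P₂/P₁ ⇒ ΔT = T₁(P₂/P₁ − 1) = 508·(837/526 − 1) = 300.4 K.
ΔU = (2.89)(20.79)(300.4) = 18042 J.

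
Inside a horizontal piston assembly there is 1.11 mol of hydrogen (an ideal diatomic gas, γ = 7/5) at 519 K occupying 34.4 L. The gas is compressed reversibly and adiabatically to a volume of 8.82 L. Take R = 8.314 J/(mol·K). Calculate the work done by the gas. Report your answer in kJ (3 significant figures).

W ≈ -8.66 kJ

Adiabatic: TV^(γ−1) = const with γ = 7/5.
T₂ = T₁ (V₁/V₂)^(γ−1) = 519 × (34.4/8.82)^0.4 = 519 × 1.724 = 894.5 K.
W_by = nCᵥ(T₁ − T₂) = (1.11)(20.79)(519 − 894.5) = -8664 J.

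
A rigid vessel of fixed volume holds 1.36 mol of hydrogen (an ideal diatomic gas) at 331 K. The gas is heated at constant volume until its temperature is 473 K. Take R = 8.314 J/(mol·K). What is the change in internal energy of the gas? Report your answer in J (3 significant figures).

ΔU ≈ 4010 J

Constant volume ⇒ W = 0, so Q = ΔU = nCᵥΔT with Cᵥ = 5R/2 = 20.79 J/(mol·K).
ΔU = (1.36)(20.79)(473 − 331) = 4014 J.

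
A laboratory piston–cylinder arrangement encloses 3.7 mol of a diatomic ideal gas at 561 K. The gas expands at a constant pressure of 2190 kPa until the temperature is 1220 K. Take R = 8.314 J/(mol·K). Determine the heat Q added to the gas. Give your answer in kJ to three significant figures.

Q ≈ 71.0 kJ

Isobaric: W = nRΔT = (3.7)(8.314)(659) = 20272 J.
ΔU = nCᵥΔT with Cᵥ = 5R/2: ΔU = (3.7)(20.79)(659) = 50680 J.
Q = ΔU + W = 50680 + 20272 = 70952 J.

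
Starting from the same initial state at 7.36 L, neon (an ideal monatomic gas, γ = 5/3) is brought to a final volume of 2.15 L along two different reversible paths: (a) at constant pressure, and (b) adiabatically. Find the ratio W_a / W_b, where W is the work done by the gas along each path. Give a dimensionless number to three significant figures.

W_a / W_b ≈ 0.371

Path (a) isobaric: W = P₁(V₂ − V₁) → W_a/(P₁V₁) = -0.7079.
Path (b) adiabatic: W = P₁V₁(1 − (V₁/V₂)^(γ−1))/(γ−1) → W_b/(P₁V₁) = -1.907.
W_a / W_b = -0.7079 / -1.907 = 0.3712.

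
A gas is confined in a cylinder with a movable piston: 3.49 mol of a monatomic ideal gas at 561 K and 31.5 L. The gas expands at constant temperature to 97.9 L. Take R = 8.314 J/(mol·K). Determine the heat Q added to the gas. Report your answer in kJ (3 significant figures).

Isothermal ⇒ ΔU = 0, so Q = W = nRT ln(V₂/V₁).
Q = (3.49)(8.314)(561) ln(97.9/31.5) = 16278 × 1.134 = 18458 J.

Q ≈ 18.5 kJ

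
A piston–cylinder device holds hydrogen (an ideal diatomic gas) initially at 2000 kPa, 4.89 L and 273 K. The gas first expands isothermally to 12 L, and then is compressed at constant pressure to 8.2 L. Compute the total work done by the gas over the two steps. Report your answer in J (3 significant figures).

W_total ≈ 5680 J

Step 1 (isothermal): W = P₁V₁ ln(V₂/V₁) = (9780) ln(12/4.89) = 8780 J.
After step 1: P = 815 kPa, V = 12 L, T = 273 K.
Step 2 (isobaric): W = PΔV = (815 kPa)(8.2 − 12 L) = -3097 J.
W_total = 8780 − 3097 = 5683 J.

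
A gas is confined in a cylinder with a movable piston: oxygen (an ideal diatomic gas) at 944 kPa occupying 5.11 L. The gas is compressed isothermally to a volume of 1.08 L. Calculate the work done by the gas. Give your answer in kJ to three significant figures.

Isothermal: W = nRT ln(V₂/V₁) = P₁V₁ ln(V₂/V₁).
P₁V₁ = (944 kPa)(5.11 L) = 4824 J.
W = 4824 × ln(1.08/5.11) = 4824 × -1.554
W_by_gas = -7497 J.

W ≈ -7.50 kJ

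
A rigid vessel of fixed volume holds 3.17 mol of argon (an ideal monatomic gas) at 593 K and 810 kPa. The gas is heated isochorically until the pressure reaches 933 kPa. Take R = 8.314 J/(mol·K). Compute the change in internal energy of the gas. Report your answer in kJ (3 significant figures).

ΔU ≈ 3.56 kJ

Constant volume ⇒ W = 0, so Q = ΔU = nCᵥΔT with Cᵥ = 3R/2 = 12.47 J/(mol·K).
At constant V, T₂/T₁ = P₂/P₁ ⇒ ΔT = T₁(P₂/P₁ − 1) = 593·(933/810 − 1) = 90.05 K.
ΔU = (3.17)(12.47)(90.05) = 3560 J.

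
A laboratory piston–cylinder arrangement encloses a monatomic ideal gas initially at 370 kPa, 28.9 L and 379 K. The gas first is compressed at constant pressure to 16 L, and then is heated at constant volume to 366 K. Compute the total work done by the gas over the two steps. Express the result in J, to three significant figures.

W_total ≈ -4770 J

Step 1 (isobaric): W = PΔV = (370 kPa)(16 − 28.9 L) = -4773 J.
Step 2 (isochoric): W = 0 (constant volume).
W_total = -4773 + 0 = -4773 J.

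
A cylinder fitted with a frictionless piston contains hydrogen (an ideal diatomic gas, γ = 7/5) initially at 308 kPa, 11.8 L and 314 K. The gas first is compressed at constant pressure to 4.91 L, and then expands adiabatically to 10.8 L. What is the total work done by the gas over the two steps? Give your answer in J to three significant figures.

Step 1 (isobaric): W = PΔV = (308 kPa)(4.91 − 11.8 L) = -2122 J.
After step 1: P = 308 kPa, V = 4.91 L, T = 130.7 K.
Step 2 (adiabatic): W = (P₁V₁ − P₂V₂)/(γ−1) = (1512 − 1103)/0.4 = 1022 J.
W_total = -2122 + 1022 = -1100 J.

W_total ≈ -1100 J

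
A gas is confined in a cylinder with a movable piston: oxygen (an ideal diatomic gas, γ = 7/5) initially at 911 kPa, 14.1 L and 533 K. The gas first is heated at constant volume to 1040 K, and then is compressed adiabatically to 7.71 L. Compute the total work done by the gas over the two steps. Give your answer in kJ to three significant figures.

W_total ≈ -17.1 kJ

Step 1 (isochoric): W = 0 (constant volume).
After step 1: P = 1778 kPa (V unchanged).
Step 2 (adiabatic): W = (P₁V₁ − P₂V₂)/(γ−1) = (25064 − 31909)/0.4 = -17113 J.
W_total = 0 − 17113 = -17113 J.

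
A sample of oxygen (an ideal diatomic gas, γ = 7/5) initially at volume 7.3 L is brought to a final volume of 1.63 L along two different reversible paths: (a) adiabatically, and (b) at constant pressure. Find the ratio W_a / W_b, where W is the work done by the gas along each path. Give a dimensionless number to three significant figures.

Path (a) adiabatic: W = P₁V₁(1 − (V₁/V₂)^(γ−1))/(γ−1) → W_a/(P₁V₁) = -2.054.
Path (b) isobaric: W = P₁(V₂ − V₁) → W_b/(P₁V₁) = -0.7767.
W_a / W_b = -2.054 / -0.7767 = 2.644.

W_a / W_b ≈ 2.64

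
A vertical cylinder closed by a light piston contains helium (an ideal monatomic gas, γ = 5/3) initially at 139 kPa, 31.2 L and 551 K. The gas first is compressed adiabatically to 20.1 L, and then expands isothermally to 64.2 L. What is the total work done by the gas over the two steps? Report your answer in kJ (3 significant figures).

Step 1 (adiabatic): W = (P₁V₁ − P₂V₂)/(γ−1) = (4337 − 5814)/0.667 = -2216 J.
After step 1: P = 289.3 kPa, V = 20.1 L, T = 738.7 K.
Step 2 (isothermal): W = P₁V₁ ln(V₂/V₁) = (5814) ln(64.2/20.1) = 6752 J.
W_total = -2216 + 6752 = 4536 J.

W_total ≈ 4.54 kJ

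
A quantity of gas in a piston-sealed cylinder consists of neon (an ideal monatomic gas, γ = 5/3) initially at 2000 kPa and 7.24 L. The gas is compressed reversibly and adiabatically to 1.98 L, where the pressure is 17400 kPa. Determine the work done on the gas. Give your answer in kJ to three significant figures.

W ≈ 30.0 kJ

Adiabatic: W = (P₁V₁ − P₂V₂)/(γ − 1) with γ = 5/3.
P₁V₁ = 14480 J, P₂V₂ = 34452 J.
W = (14480 − 34452) / 0.6667 = -29958 J.
Work on gas = −W_by = 29958 J.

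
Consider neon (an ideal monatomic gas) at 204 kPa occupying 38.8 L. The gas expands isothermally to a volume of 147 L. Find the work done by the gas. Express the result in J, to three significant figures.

Isothermal: W = nRT ln(V₂/V₁) = P₁V₁ ln(V₂/V₁).
P₁V₁ = (204 kPa)(38.8 L) = 7915 J.
W = 7915 × ln(147/38.8) = 7915 × 1.332
W_by_gas = 10543 J.

W ≈ 10500 J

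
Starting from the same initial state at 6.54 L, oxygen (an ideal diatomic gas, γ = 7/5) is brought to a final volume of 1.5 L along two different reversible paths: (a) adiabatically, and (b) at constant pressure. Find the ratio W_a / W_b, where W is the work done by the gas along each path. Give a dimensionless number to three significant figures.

W_a / W_b ≈ 2.60

Path (a) adiabatic: W = P₁V₁(1 − (V₁/V₂)^(γ−1))/(γ−1) → W_a/(P₁V₁) = -2.005.
Path (b) isobaric: W = P₁(V₂ − V₁) → W_b/(P₁V₁) = -0.7706.
W_a / W_b = -2.005 / -0.7706 = 2.602.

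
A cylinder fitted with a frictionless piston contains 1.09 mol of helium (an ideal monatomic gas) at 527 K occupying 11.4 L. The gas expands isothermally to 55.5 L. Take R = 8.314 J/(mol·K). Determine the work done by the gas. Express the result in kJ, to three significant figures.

W ≈ 7.56 kJ

Isothermal: W = nRT ln(V₂/V₁).
W = (1.09)(8.314)(527) × ln(55.5/11.4)
  = 4776 × 1.583
W_by_gas = 7559 J.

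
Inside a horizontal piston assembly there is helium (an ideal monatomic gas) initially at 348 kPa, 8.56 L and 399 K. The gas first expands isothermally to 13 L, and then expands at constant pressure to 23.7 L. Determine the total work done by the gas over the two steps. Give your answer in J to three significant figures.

W_total ≈ 3700 J

Step 1 (isothermal): W = P₁V₁ ln(V₂/V₁) = (2979) ln(13/8.56) = 1245 J.
After step 1: P = 229.1 kPa, V = 13 L, T = 399 K.
Step 2 (isobaric): W = PΔV = (229.1 kPa)(23.7 − 13 L) = 2452 J.
W_total = 1245 + 2452 = 3697 J.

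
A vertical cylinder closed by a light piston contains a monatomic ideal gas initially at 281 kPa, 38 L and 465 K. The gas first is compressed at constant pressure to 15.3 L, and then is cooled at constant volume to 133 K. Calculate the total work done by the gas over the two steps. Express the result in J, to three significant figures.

W_total ≈ -6380 J

Step 1 (isobaric): W = PΔV = (281 kPa)(15.3 − 38 L) = -6379 J.
Step 2 (isochoric): W = 0 (constant volume).
W_total = -6379 + 0 = -6379 J.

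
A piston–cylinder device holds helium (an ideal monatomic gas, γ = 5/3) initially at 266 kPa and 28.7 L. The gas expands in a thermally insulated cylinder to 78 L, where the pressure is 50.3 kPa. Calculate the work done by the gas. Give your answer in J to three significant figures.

W ≈ 5570 J

Adiabatic: W = (P₁V₁ − P₂V₂)/(γ − 1) with γ = 5/3.
P₁V₁ = 7634 J, P₂V₂ = 3923 J.
W = (7634 − 3923) / 0.6667 = 5566 J.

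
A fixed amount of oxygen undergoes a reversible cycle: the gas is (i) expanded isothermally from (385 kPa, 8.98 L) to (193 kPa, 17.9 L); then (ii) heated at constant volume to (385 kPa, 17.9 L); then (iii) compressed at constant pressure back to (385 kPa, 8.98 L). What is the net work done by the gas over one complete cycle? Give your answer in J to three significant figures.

W_net ≈ -1050 J

Leg (i): W = PᵢVᵢ ln(V_f/Vᵢ) = (3457) ln(17.9/8.98) = 2385 J.
Leg (ii): W = 0.
Leg (iii): W = PΔV = (385)(8.98 − 17.9) = -3434 J.
W_net = 2385 − 3434 = -1049 J.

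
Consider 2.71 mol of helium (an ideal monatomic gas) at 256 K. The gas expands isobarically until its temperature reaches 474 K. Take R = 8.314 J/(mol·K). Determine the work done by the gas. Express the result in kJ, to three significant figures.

Isobaric: W = P ΔV = nR ΔT.
W = (2.71)(8.314)(474 − 256) = 4912 J.

W ≈ 4.91 kJ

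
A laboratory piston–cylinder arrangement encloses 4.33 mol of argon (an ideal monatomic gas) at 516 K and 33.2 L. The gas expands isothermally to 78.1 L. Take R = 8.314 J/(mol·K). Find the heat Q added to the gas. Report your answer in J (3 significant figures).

Q ≈ 15900 J

Isothermal ⇒ ΔU = 0, so Q = W = nRT ln(V₂/V₁).
Q = (4.33)(8.314)(516) ln(78.1/33.2) = 18576 × 0.8554 = 15890 J.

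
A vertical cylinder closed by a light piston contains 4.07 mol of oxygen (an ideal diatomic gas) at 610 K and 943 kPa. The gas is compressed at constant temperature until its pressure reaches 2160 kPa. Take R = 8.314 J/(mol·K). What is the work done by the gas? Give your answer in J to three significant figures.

Isothermal process: W = nRT ln(V₂/V₁) = nRT ln(P₁/P₂).
W = (4.07)(8.314)(610) × ln(943/2160)
  = 20641 × ln(0.4366) = 20641 × -0.8288
W_by_gas = -17107 J.

W ≈ -17100 J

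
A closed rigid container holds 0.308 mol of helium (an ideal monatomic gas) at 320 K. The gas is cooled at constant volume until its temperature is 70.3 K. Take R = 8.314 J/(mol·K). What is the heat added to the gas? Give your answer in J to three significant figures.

Q ≈ -959 J

Constant volume ⇒ W = 0, so Q = ΔU = nCᵥΔT with Cᵥ = 3R/2 = 12.47 J/(mol·K).
ΔU = (0.308)(12.47)(70.3 − 320) = -959.1 J.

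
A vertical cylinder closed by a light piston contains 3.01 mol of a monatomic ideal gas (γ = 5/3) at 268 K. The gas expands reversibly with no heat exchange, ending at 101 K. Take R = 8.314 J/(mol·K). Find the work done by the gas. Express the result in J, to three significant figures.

W ≈ 6270 J

Adiabatic ⇒ Q = 0, so W_by = −ΔU = nCᵥ(T₁ − T₂).
Cᵥ = 3R/2 = 12.47 J/(mol·K).
W = (3.01)(12.47)(268 − 101) = 6269 J.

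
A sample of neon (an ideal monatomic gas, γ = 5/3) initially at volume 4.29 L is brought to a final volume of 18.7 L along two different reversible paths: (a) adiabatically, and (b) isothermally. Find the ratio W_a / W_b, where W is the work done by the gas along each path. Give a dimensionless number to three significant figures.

Path (a) adiabatic: W = P₁V₁(1 − (V₁/V₂)^(γ−1))/(γ−1) → W_a/(P₁V₁) = 0.9379.
Path (b) isothermal: W = P₁V₁ ln(V₂/V₁) → W_b/(P₁V₁) = 1.472.
W_a / W_b = 0.9379 / 1.472 = 0.637.

W_a / W_b ≈ 0.637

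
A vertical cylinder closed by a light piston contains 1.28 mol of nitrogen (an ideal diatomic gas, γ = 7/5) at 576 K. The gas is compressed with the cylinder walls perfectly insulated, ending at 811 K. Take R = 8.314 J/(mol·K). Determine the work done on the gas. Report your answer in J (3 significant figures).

W ≈ 6250 J

Adiabatic ⇒ Q = 0, so W_by = −ΔU = nCᵥ(T₁ − T₂).
Cᵥ = 5R/2 = 20.79 J/(mol·K).
W = (1.28)(20.79)(576 − 811) = -6252 J.
Work on gas = −W_by = 6252 J.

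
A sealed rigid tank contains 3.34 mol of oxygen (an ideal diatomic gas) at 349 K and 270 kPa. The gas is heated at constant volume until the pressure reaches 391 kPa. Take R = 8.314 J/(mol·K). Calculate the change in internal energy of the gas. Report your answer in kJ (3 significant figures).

ΔU ≈ 10.9 kJ

Constant volume ⇒ W = 0, so Q = ΔU = nCᵥΔT with Cᵥ = 5R/2 = 20.79 J/(mol·K).
At constant V, T₂/T₁ = P₂/P₁ ⇒ ΔT = T₁(P₂/P₁ − 1) = 349·(391/270 − 1) = 156.4 K.
ΔU = (3.34)(20.79)(156.4) = 10858 J.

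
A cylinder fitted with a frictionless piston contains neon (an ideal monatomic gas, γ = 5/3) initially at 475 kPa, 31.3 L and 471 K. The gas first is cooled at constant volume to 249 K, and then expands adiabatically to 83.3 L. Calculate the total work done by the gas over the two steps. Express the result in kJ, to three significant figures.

Step 1 (isochoric): W = 0 (constant volume).
After step 1: P = 251.1 kPa (V unchanged).
Step 2 (adiabatic): W = (P₁V₁ − P₂V₂)/(γ−1) = (7860 − 4093)/0.667 = 5651 J.
W_total = 0 + 5651 = 5651 J.

W_total ≈ 5.65 kJ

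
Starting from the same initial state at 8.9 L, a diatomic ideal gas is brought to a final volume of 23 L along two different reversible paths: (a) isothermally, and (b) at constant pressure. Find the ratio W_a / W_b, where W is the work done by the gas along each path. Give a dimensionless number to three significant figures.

Path (a) isothermal: W = P₁V₁ ln(V₂/V₁) → W_a/(P₁V₁) = 0.9494.
Path (b) isobaric: W = P₁(V₂ − V₁) → W_b/(P₁V₁) = 1.584.
W_a / W_b = 0.9494 / 1.584 = 0.5993.

W_a / W_b ≈ 0.599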